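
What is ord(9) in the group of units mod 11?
5

11 is prime, so ord(9) divides φ(11) = 10.
Divisors of 10: 1, 2, 5, 10.
Repeated squaring: 9^1 ≡ 9, 9^2 ≡ 4, 9^4 ≡ 5, 9^8 ≡ 3 (mod 11).
Test 9^d mod 11 for each divisor d in increasing order:
9^1 ≡ 9
9^2 ≡ 4
9^5 = 9^4·9^1 ≡ 1  ← first divisor giving 1
The order is 5.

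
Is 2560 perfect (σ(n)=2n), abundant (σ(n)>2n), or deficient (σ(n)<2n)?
abundant

Proper divisors of 2560: sum = 1 + 2 + 4 + 5 + 8 + 10 + 16 + 20 + ... + 320 + 512 + 640 + 1280 (19 divisors) = 3578
Since 3578 > 2560, 2560 is abundant.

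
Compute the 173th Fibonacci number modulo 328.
69

Matrix identity: Q^n = [[F_(n+1), F_n], [F_n, F_(n-1)]] with Q = [[1,1],[1,0]].
n = 173 = 10101101₂. Square-and-multiply, entries mod 328:
Q^1 = [[1,1],[1,0]]
Q^2 = (Q^1)² = [[2,1],[1,1]]
Q^5 = (Q^2)²·Q = [[8,5],[5,3]]
Q^10 = (Q^5)² = [[89,55],[55,34]]
Q^21 = (Q^10)²·Q = [[327,122],[122,205]]
Q^43 = (Q^21)²·Q = [[85,125],[125,288]]
Q^86 = (Q^43)² = [[218,49],[49,169]]
Q^173 = (Q^86)²·Q = [[8,69],[69,267]]
F_173 mod 328 = Q^173[0][1] = 69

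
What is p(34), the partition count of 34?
12310

p(n) counts ways to write n as a sum of positive integers (order ignored).
Euler's pentagonal recurrence: p(k) = p(k-1) + p(k-2) - p(k-5) - p(k-7) + p(k-12) + p(k-15) - ... (offsets j(3j∓1)/2, signs ++--, p(0)=1, p(<0)=0).
DP table for k = 0..33: p(0)=1, p(1)=1, p(2)=2, p(3)=3, p(4)=5, p(5)=7, p(6)=11, p(7)=15, p(8)=22, p(9)=30, p(10)=42, p(11)=56, p(12)=77, p(13)=101, p(14)=135, p(15)=176, p(16)=231, p(17)=297, p(18)=385, p(19)=490, p(20)=627, p(21)=792, p(22)=1002, p(23)=1255, p(24)=1575, p(25)=1958, p(26)=2436, p(27)=3010, p(28)=3718, p(29)=4565, p(30)=5604, p(31)=6842, p(32)=8349, p(33)=10143.
Final step: p(34) = p(33) + p(32) - p(29) - p(27) + p(22) + p(19) - p(12) - p(8)
= 10143 + 8349 - 4565 - 3010 + 1002 + 490 - 77 - 22
= 12310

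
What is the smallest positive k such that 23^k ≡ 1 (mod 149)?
148

149 is prime, so ord(23) divides φ(149) = 148.
Divisors of 148: 1, 2, 4, 37, 74, 148.
Repeated squaring: 23^1 ≡ 23, 23^2 ≡ 82, 23^4 ≡ 19, 23^8 ≡ 63, 23^16 ≡ 95, 23^32 ≡ 85, 23^64 ≡ 73, 23^128 ≡ 114 (mod 149).
Test 23^d mod 149 for each divisor d in increasing order:
23^1 ≡ 23
23^2 ≡ 82
23^4 ≡ 19
23^37 = 23^32·23^4·23^1 ≡ 44
23^74 = 23^64·23^8·23^2 ≡ 148
23^148 = 23^128·23^16·23^4 ≡ 1  ← first divisor giving 1
The order is 148.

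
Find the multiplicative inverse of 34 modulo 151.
40

gcd(34, 151) = 1, so the inverse exists.
Extended Euclidean algorithm on (151, 34):
151 = 4 × 34 + 15  ⟹  15 = (1)·151 + (-4)·34
34 = 2 × 15 + 4  ⟹  4 = (-2)·151 + (9)·34
15 = 3 × 4 + 3  ⟹  3 = (7)·151 + (-31)·34
4 = 1 × 3 + 1  ⟹  1 = (-9)·151 + (40)·34
So (40)·34 ≡ 1 (mod 151), i.e. 34^(-1) ≡ 40 (mod 151).
Check: 34 × 40 = 1360 ≡ 1 (mod 151)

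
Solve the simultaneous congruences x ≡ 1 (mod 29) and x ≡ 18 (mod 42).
900

Using Chinese Remainder Theorem:
M = 29 × 42 = 1218
M1 = 42, M2 = 29
y1 = 42^(-1) mod 29 = 9
y2 = 29^(-1) mod 42 = 29
x = (1×42×9 + 18×29×29) mod 1218 = 900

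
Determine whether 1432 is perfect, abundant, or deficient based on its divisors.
deficient

Proper divisors of 1432: sum = 1 + 2 + 4 + 8 + 179 + 358 + 716 = 1268
Since 1268 < 1432, 1432 is deficient.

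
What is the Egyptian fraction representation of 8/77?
1/10 + 1/257 + 1/197890

Greedy algorithm:
8/77: ceiling(77/8) = 10, use 1/10
3/770: ceiling(770/3) = 257, use 1/257
1/197890: ceiling(197890/1) = 197890, use 1/197890
Result: 8/77 = 1/10 + 1/257 + 1/197890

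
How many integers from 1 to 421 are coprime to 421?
420

421 = 421
φ(n) = n × ∏(1 - 1/p) for each prime p dividing n
φ(421) = 421 × (1 - 1/421) = 420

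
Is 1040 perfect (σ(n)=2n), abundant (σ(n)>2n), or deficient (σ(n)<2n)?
abundant

Proper divisors of 1040: sum = 1 + 2 + 4 + 5 + 8 + 10 + 13 + 16 + ... + 130 + 208 + 260 + 520 (19 divisors) = 1564
Since 1564 > 1040, 1040 is abundant.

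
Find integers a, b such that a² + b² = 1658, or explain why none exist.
17² + 37² (a=17, b=37)

Factorization: 1658 = 2 × 829
By Fermat: n is sum of two squares iff every prime p ≡ 3 (mod 4) appears to even power.
All primes ≡ 3 (mod 4) appear to even power.
Search a = 0, 1, 2, … for 1658 - a² a perfect square: first hit at a = 17: 1658 - 289 = 1369 = 37².
1658 = 17² + 37² = 289 + 1369 ✓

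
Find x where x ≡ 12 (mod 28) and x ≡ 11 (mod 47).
152

Using Chinese Remainder Theorem:
M = 28 × 47 = 1316
M1 = 47, M2 = 28
y1 = 47^(-1) mod 28 = 3
y2 = 28^(-1) mod 47 = 42
x = (12×47×3 + 11×28×42) mod 1316 = 152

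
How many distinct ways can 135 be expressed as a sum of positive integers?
9035836076

p(n) counts ways to write n as a sum of positive integers (order ignored).
Euler's pentagonal recurrence: p(k) = p(k-1) + p(k-2) - p(k-5) - p(k-7) + p(k-12) + p(k-15) - ... (offsets j(3j∓1)/2, signs ++--, p(0)=1, p(<0)=0).
DP table for k = 0..134: p(0)=1, p(1)=1, p(2)=2, p(3)=3, p(4)=5, p(5)=7, p(6)=11, p(7)=15, p(8)=22, p(9)=30, p(10)=42, p(11)=56, p(12)=77, p(13)=101, p(14)=135, p(15)=176, p(16)=231, p(17)=297, p(18)=385, p(19)=490, p(20)=627, p(21)=792, p(22)=1002, p(23)=1255, p(24)=1575, p(25)=1958, p(26)=2436, p(27)=3010, p(28)=3718, p(29)=4565, p(30)=5604, p(31)=6842, p(32)=8349, p(33)=10143, p(34)=12310, p(35)=14883, p(36)=17977, p(37)=21637, p(38)=26015, p(39)=31185, p(40)=37338, p(41)=44583, p(42)=53174, p(43)=63261, p(44)=75175, p(45)=89134, p(46)=105558, p(47)=124754, p(48)=147273, p(49)=173525, p(50)=204226, p(51)=239943, p(52)=281589, p(53)=329931, p(54)=386155, p(55)=451276, p(56)=526823, p(57)=614154, p(58)=715220, p(59)=831820, p(60)=966467, p(61)=1121505, p(62)=1300156, p(63)=1505499, p(64)=1741630, p(65)=2012558, p(66)=2323520, p(67)=2679689, p(68)=3087735, p(69)=3554345, p(70)=4087968, p(71)=4697205, p(72)=5392783, p(73)=6185689, p(74)=7089500, p(75)=8118264, p(76)=9289091, p(77)=10619863, p(78)=12132164, p(79)=13848650, p(80)=15796476, p(81)=18004327, p(82)=20506255, p(83)=23338469, p(84)=26543660, p(85)=30167357, p(86)=34262962, p(87)=38887673, p(88)=44108109, p(89)=49995925, p(90)=56634173, p(91)=64112359, p(92)=72533807, p(93)=82010177, p(94)=92669720, p(95)=104651419, p(96)=118114304, p(97)=133230930, p(98)=150198136, p(99)=169229875, p(100)=190569292, p(101)=214481126, p(102)=241265379, p(103)=271248950, p(104)=304801365, p(105)=342325709, p(106)=384276336, p(107)=431149389, p(108)=483502844, p(109)=541946240, p(110)=607163746, p(111)=679903203, p(112)=761002156, p(113)=851376628, p(114)=952050665, p(115)=1064144451, p(116)=1188908248, p(117)=1327710076, p(118)=1482074143, p(119)=1653668665, p(120)=1844349560, p(121)=2056148051, p(122)=2291320912, p(123)=2552338241, p(124)=2841940500, p(125)=3163127352, p(126)=3519222692, p(127)=3913864295, p(128)=4351078600, p(129)=4835271870, p(130)=5371315400, p(131)=5964539504, p(132)=6620830889, p(133)=7346629512, p(134)=8149040695.
Final step: p(135) = p(134) + p(133) - p(130) - p(128) + p(123) + p(120) - p(113) - p(109) + p(100) + p(95) - p(84) - p(78) + p(65) + p(58) - p(43) - p(35) + p(18) + p(9)
= 8149040695 + 7346629512 - 5371315400 - 4351078600 + 2552338241 + 1844349560 - 851376628 - 541946240 + 190569292 + 104651419 - 26543660 - 12132164 + 2012558 + 715220 - 63261 - 14883 + 385 + 30
= 9035836076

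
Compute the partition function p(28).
3718

p(n) counts ways to write n as a sum of positive integers (order ignored).
Euler's pentagonal recurrence: p(k) = p(k-1) + p(k-2) - p(k-5) - p(k-7) + p(k-12) + p(k-15) - ... (offsets j(3j∓1)/2, signs ++--, p(0)=1, p(<0)=0).
DP table for k = 0..27: p(0)=1, p(1)=1, p(2)=2, p(3)=3, p(4)=5, p(5)=7, p(6)=11, p(7)=15, p(8)=22, p(9)=30, p(10)=42, p(11)=56, p(12)=77, p(13)=101, p(14)=135, p(15)=176, p(16)=231, p(17)=297, p(18)=385, p(19)=490, p(20)=627, p(21)=792, p(22)=1002, p(23)=1255, p(24)=1575, p(25)=1958, p(26)=2436, p(27)=3010.
Final step: p(28) = p(27) + p(26) - p(23) - p(21) + p(16) + p(13) - p(6) - p(2)
= 3010 + 2436 - 1255 - 792 + 231 + 101 - 11 - 2
= 3718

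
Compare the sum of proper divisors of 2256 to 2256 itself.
abundant

Proper divisors of 2256: sum = 1 + 2 + 3 + 4 + 6 + 8 + 12 + 16 + ... + 376 + 564 + 752 + 1128 (19 divisors) = 3696
Since 3696 > 2256, 2256 is abundant.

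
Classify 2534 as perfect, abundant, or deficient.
deficient

Proper divisors of 2534: sum = 1 + 2 + 7 + 14 + 181 + 362 + 1267 = 1834
Since 1834 < 2534, 2534 is deficient.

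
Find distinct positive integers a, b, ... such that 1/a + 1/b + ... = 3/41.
1/14 + 1/574

Greedy algorithm:
3/41: ceiling(41/3) = 14, use 1/14
1/574: ceiling(574/1) = 574, use 1/574
Result: 3/41 = 1/14 + 1/574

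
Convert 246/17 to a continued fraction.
[14; 2, 8]

Euclidean algorithm steps:
246 = 14 × 17 + 8
17 = 2 × 8 + 1
8 = 8 × 1 + 0
Continued fraction: [14; 2, 8]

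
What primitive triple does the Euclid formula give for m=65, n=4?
(4209, 520, 4241)

Euclid's formula: a = m² - n², b = 2mn, c = m² + n²
m = 65, n = 4
a = 65² - 4² = 4225 - 16 = 4209
b = 2 × 65 × 4 = 520
c = 65² + 4² = 4225 + 16 = 4241
Verification: 4209² + 520² = 17715681 + 270400 = 17986081 = 4241² ✓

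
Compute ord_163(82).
162

163 is prime, so ord(82) divides φ(163) = 162.
Divisors of 162: 1, 2, 3, 6, 9, 18, 27, 54, 81, 162.
Repeated squaring: 82^1 ≡ 82, 82^2 ≡ 41, 82^4 ≡ 51, 82^8 ≡ 156, 82^16 ≡ 49, 82^32 ≡ 119, 82^64 ≡ 143, 82^128 ≡ 74 (mod 163).
Test 82^d mod 163 for each divisor d in increasing order:
82^1 ≡ 82
82^2 ≡ 41
82^3 = 82^2·82^1 ≡ 102
82^6 = 82^4·82^2 ≡ 135
82^9 = 82^8·82^1 ≡ 78
82^18 = 82^16·82^2 ≡ 53
82^27 = 82^16·82^8·82^2·82^1 ≡ 59
82^54 = 82^32·82^16·82^4·82^2 ≡ 58
82^81 = 82^64·82^16·82^1 ≡ 162
82^162 = 82^128·82^32·82^2 ≡ 1  ← first divisor giving 1
The order is 162.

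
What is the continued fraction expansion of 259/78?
[3; 3, 8, 3]

Euclidean algorithm steps:
259 = 3 × 78 + 25
78 = 3 × 25 + 3
25 = 8 × 3 + 1
3 = 3 × 1 + 0
Continued fraction: [3; 3, 8, 3]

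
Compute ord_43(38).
21

43 is prime, so ord(38) divides φ(43) = 42.
Divisors of 42: 1, 2, 3, 6, 7, 14, 21, 42.
Repeated squaring: 38^1 ≡ 38, 38^2 ≡ 25, 38^4 ≡ 23, 38^8 ≡ 13, 38^16 ≡ 40, 38^32 ≡ 9 (mod 43).
Test 38^d mod 43 for each divisor d in increasing order:
38^1 ≡ 38
38^2 ≡ 25
38^3 = 38^2·38^1 ≡ 4
38^6 = 38^4·38^2 ≡ 16
38^7 = 38^4·38^2·38^1 ≡ 6
38^14 = 38^8·38^4·38^2 ≡ 36
38^21 = 38^16·38^4·38^1 ≡ 1  ← first divisor giving 1
The order is 21.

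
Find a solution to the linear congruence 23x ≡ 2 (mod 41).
x ≡ 9 (mod 41)

gcd(23, 41) = 1, which divides 2, so solutions exist.
Find 23^(-1) mod 41 by the extended Euclidean algorithm:
41 = 1 × 23 + 18  ⟹  18 = (1)·41 + (-1)·23
23 = 1 × 18 + 5  ⟹  5 = (-1)·41 + (2)·23
18 = 3 × 5 + 3  ⟹  3 = (4)·41 + (-7)·23
5 = 1 × 3 + 2  ⟹  2 = (-5)·41 + (9)·23
3 = 1 × 2 + 1  ⟹  1 = (9)·41 + (-16)·23
So (-16)·23 ≡ 1 (mod 41), i.e. 23^(-1) ≡ -16 ≡ 25 (mod 41).
x ≡ 25 × 2 = 50 ≡ 9 (mod 41).
Check: 23 × 9 = 207 ≡ 2 (mod 41).
Unique solution: x ≡ 9 (mod 41)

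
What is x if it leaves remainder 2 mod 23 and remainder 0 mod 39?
117

Using Chinese Remainder Theorem:
M = 23 × 39 = 897
M1 = 39, M2 = 23
y1 = 39^(-1) mod 23 = 13
y2 = 23^(-1) mod 39 = 17
x = (2×39×13 + 0×23×17) mod 897 = 117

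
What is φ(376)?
184

376 = 2^3 × 47
φ(n) = n × ∏(1 - 1/p) for each prime p dividing n
φ(376) = 376 × (1 - 1/2) × (1 - 1/47) = 184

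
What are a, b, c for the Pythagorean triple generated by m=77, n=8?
(5865, 1232, 5993)

Euclid's formula: a = m² - n², b = 2mn, c = m² + n²
m = 77, n = 8
a = 77² - 8² = 5929 - 64 = 5865
b = 2 × 77 × 8 = 1232
c = 77² + 8² = 5929 + 64 = 5993
Verification: 5865² + 1232² = 34398225 + 1517824 = 35916049 = 5993² ✓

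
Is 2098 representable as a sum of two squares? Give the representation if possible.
27² + 37² (a=27, b=37)

Factorization: 2098 = 2 × 1049
By Fermat: n is sum of two squares iff every prime p ≡ 3 (mod 4) appears to even power.
All primes ≡ 3 (mod 4) appear to even power.
Search a = 0, 1, 2, … for 2098 - a² a perfect square: first hit at a = 27: 2098 - 729 = 1369 = 37².
2098 = 27² + 37² = 729 + 1369 ✓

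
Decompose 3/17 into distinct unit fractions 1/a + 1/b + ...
1/6 + 1/102

Greedy algorithm:
3/17: ceiling(17/3) = 6, use 1/6
1/102: ceiling(102/1) = 102, use 1/102
Result: 3/17 = 1/6 + 1/102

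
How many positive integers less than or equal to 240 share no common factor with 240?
64

240 = 2^4 × 3 × 5
φ(n) = n × ∏(1 - 1/p) for each prime p dividing n
φ(240) = 240 × (1 - 1/2) × (1 - 1/3) × (1 - 1/5) = 64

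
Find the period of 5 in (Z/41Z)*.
20

41 is prime, so ord(5) divides φ(41) = 40.
Divisors of 40: 1, 2, 4, 5, 8, 10, 20, 40.
Repeated squaring: 5^1 ≡ 5, 5^2 ≡ 25, 5^4 ≡ 10, 5^8 ≡ 18, 5^16 ≡ 37, 5^32 ≡ 16 (mod 41).
Test 5^d mod 41 for each divisor d in increasing order:
5^1 ≡ 5
5^2 ≡ 25
5^4 ≡ 10
5^5 = 5^4·5^1 ≡ 9
5^8 ≡ 18
5^10 = 5^8·5^2 ≡ 40
5^20 = 5^16·5^4 ≡ 1  ← first divisor giving 1
The order is 20.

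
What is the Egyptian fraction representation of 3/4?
1/2 + 1/4

Greedy algorithm:
3/4: ceiling(4/3) = 2, use 1/2
1/4: ceiling(4/1) = 4, use 1/4
Result: 3/4 = 1/2 + 1/4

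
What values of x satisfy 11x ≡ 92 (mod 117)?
x ≡ 19 (mod 117)

gcd(11, 117) = 1, which divides 92, so solutions exist.
Find 11^(-1) mod 117 by the extended Euclidean algorithm:
117 = 10 × 11 + 7  ⟹  7 = (1)·117 + (-10)·11
11 = 1 × 7 + 4  ⟹  4 = (-1)·117 + (11)·11
7 = 1 × 4 + 3  ⟹  3 = (2)·117 + (-21)·11
4 = 1 × 3 + 1  ⟹  1 = (-3)·117 + (32)·11
So (32)·11 ≡ 1 (mod 117), i.e. 11^(-1) ≡ 32 (mod 117).
x ≡ 32 × 92 = 2944 ≡ 19 (mod 117).
Check: 11 × 19 = 209 ≡ 92 (mod 117).
Unique solution: x ≡ 19 (mod 117)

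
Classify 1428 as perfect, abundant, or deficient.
abundant

Proper divisors of 1428: sum = 1 + 2 + 3 + 4 + 6 + 7 + 12 + 14 + ... + 238 + 357 + 476 + 714 (23 divisors) = 2604
Since 2604 > 1428, 1428 is abundant.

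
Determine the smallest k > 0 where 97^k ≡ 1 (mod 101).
25

101 is prime, so ord(97) divides φ(101) = 100.
Divisors of 100: 1, 2, 4, 5, 10, 20, 25, 50, 100.
Repeated squaring: 97^1 ≡ 97, 97^2 ≡ 16, 97^4 ≡ 54, 97^8 ≡ 88, 97^16 ≡ 68, 97^32 ≡ 79, 97^64 ≡ 80 (mod 101).
Test 97^d mod 101 for each divisor d in increasing order:
97^1 ≡ 97
97^2 ≡ 16
97^4 ≡ 54
97^5 = 97^4·97^1 ≡ 87
97^10 = 97^8·97^2 ≡ 95
97^20 = 97^16·97^4 ≡ 36
97^25 = 97^16·97^8·97^1 ≡ 1  ← first divisor giving 1
The order is 25.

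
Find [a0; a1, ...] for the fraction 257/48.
[5; 2, 1, 4, 1, 2]

Euclidean algorithm steps:
257 = 5 × 48 + 17
48 = 2 × 17 + 14
17 = 1 × 14 + 3
14 = 4 × 3 + 2
3 = 1 × 2 + 1
2 = 2 × 1 + 0
Continued fraction: [5; 2, 1, 4, 1, 2]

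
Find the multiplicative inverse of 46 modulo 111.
70

gcd(46, 111) = 1, so the inverse exists.
Extended Euclidean algorithm on (111, 46):
111 = 2 × 46 + 19  ⟹  19 = (1)·111 + (-2)·46
46 = 2 × 19 + 8  ⟹  8 = (-2)·111 + (5)·46
19 = 2 × 8 + 3  ⟹  3 = (5)·111 + (-12)·46
8 = 2 × 3 + 2  ⟹  2 = (-12)·111 + (29)·46
3 = 1 × 2 + 1  ⟹  1 = (17)·111 + (-41)·46
So (-41)·46 ≡ 1 (mod 111), i.e. 46^(-1) ≡ -41 ≡ 70 (mod 111).
Check: 46 × 70 = 3220 ≡ 1 (mod 111)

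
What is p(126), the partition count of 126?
3519222692

p(n) counts ways to write n as a sum of positive integers (order ignored).
Euler's pentagonal recurrence: p(k) = p(k-1) + p(k-2) - p(k-5) - p(k-7) + p(k-12) + p(k-15) - ... (offsets j(3j∓1)/2, signs ++--, p(0)=1, p(<0)=0).
DP table for k = 0..125: p(0)=1, p(1)=1, p(2)=2, p(3)=3, p(4)=5, p(5)=7, p(6)=11, p(7)=15, p(8)=22, p(9)=30, p(10)=42, p(11)=56, p(12)=77, p(13)=101, p(14)=135, p(15)=176, p(16)=231, p(17)=297, p(18)=385, p(19)=490, p(20)=627, p(21)=792, p(22)=1002, p(23)=1255, p(24)=1575, p(25)=1958, p(26)=2436, p(27)=3010, p(28)=3718, p(29)=4565, p(30)=5604, p(31)=6842, p(32)=8349, p(33)=10143, p(34)=12310, p(35)=14883, p(36)=17977, p(37)=21637, p(38)=26015, p(39)=31185, p(40)=37338, p(41)=44583, p(42)=53174, p(43)=63261, p(44)=75175, p(45)=89134, p(46)=105558, p(47)=124754, p(48)=147273, p(49)=173525, p(50)=204226, p(51)=239943, p(52)=281589, p(53)=329931, p(54)=386155, p(55)=451276, p(56)=526823, p(57)=614154, p(58)=715220, p(59)=831820, p(60)=966467, p(61)=1121505, p(62)=1300156, p(63)=1505499, p(64)=1741630, p(65)=2012558, p(66)=2323520, p(67)=2679689, p(68)=3087735, p(69)=3554345, p(70)=4087968, p(71)=4697205, p(72)=5392783, p(73)=6185689, p(74)=7089500, p(75)=8118264, p(76)=9289091, p(77)=10619863, p(78)=12132164, p(79)=13848650, p(80)=15796476, p(81)=18004327, p(82)=20506255, p(83)=23338469, p(84)=26543660, p(85)=30167357, p(86)=34262962, p(87)=38887673, p(88)=44108109, p(89)=49995925, p(90)=56634173, p(91)=64112359, p(92)=72533807, p(93)=82010177, p(94)=92669720, p(95)=104651419, p(96)=118114304, p(97)=133230930, p(98)=150198136, p(99)=169229875, p(100)=190569292, p(101)=214481126, p(102)=241265379, p(103)=271248950, p(104)=304801365, p(105)=342325709, p(106)=384276336, p(107)=431149389, p(108)=483502844, p(109)=541946240, p(110)=607163746, p(111)=679903203, p(112)=761002156, p(113)=851376628, p(114)=952050665, p(115)=1064144451, p(116)=1188908248, p(117)=1327710076, p(118)=1482074143, p(119)=1653668665, p(120)=1844349560, p(121)=2056148051, p(122)=2291320912, p(123)=2552338241, p(124)=2841940500, p(125)=3163127352.
Final step: p(126) = p(125) + p(124) - p(121) - p(119) + p(114) + p(111) - p(104) - p(100) + p(91) + p(86) - p(75) - p(69) + p(56) + p(49) - p(34) - p(26) + p(9) + p(0)
= 3163127352 + 2841940500 - 2056148051 - 1653668665 + 952050665 + 679903203 - 304801365 - 190569292 + 64112359 + 34262962 - 8118264 - 3554345 + 526823 + 173525 - 12310 - 2436 + 30 + 1
= 3519222692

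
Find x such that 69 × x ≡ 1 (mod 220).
169

gcd(69, 220) = 1, so the inverse exists.
Extended Euclidean algorithm on (220, 69):
220 = 3 × 69 + 13  ⟹  13 = (1)·220 + (-3)·69
69 = 5 × 13 + 4  ⟹  4 = (-5)·220 + (16)·69
13 = 3 × 4 + 1  ⟹  1 = (16)·220 + (-51)·69
So (-51)·69 ≡ 1 (mod 220), i.e. 69^(-1) ≡ -51 ≡ 169 (mod 220).
Check: 69 × 169 = 11661 ≡ 1 (mod 220)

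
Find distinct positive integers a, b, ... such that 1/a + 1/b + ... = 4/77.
1/20 + 1/514 + 1/395780

Greedy algorithm:
4/77: ceiling(77/4) = 20, use 1/20
3/1540: ceiling(1540/3) = 514, use 1/514
1/395780: ceiling(395780/1) = 395780, use 1/395780
Result: 4/77 = 1/20 + 1/514 + 1/395780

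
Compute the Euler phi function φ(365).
288

365 = 5 × 73
φ(n) = n × ∏(1 - 1/p) for each prime p dividing n
φ(365) = 365 × (1 - 1/5) × (1 - 1/73) = 288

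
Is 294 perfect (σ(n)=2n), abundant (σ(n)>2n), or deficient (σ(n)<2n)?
abundant

Proper divisors of 294: sum = 1 + 2 + 3 + 6 + 7 + 14 + 21 + 42 + 49 + 98 + 147 = 390
Since 390 > 294, 294 is abundant.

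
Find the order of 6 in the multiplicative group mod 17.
16

17 is prime, so ord(6) divides φ(17) = 16.
Divisors of 16: 1, 2, 4, 8, 16.
Repeated squaring: 6^1 ≡ 6, 6^2 ≡ 2, 6^4 ≡ 4, 6^8 ≡ 16, 6^16 ≡ 1 (mod 17).
Test 6^d mod 17 for each divisor d in increasing order:
6^1 ≡ 6
6^2 ≡ 2
6^4 ≡ 4
6^8 ≡ 16
6^16 ≡ 1  ← first divisor giving 1
The order is 16.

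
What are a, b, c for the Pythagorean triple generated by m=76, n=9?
(5695, 1368, 5857)

Euclid's formula: a = m² - n², b = 2mn, c = m² + n²
m = 76, n = 9
a = 76² - 9² = 5776 - 81 = 5695
b = 2 × 76 × 9 = 1368
c = 76² + 9² = 5776 + 81 = 5857
Verification: 5695² + 1368² = 32433025 + 1871424 = 34304449 = 5857² ✓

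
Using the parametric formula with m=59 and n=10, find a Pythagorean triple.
(3381, 1180, 3581)

Euclid's formula: a = m² - n², b = 2mn, c = m² + n²
m = 59, n = 10
a = 59² - 10² = 3481 - 100 = 3381
b = 2 × 59 × 10 = 1180
c = 59² + 10² = 3481 + 100 = 3581
Verification: 3381² + 1180² = 11431161 + 1392400 = 12823561 = 3581² ✓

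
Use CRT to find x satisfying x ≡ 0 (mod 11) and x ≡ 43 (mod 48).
187

Using Chinese Remainder Theorem:
M = 11 × 48 = 528
M1 = 48, M2 = 11
y1 = 48^(-1) mod 11 = 3
y2 = 11^(-1) mod 48 = 35
x = (0×48×3 + 43×11×35) mod 528 = 187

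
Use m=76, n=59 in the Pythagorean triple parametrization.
(2295, 8968, 9257)

Euclid's formula: a = m² - n², b = 2mn, c = m² + n²
m = 76, n = 59
a = 76² - 59² = 5776 - 3481 = 2295
b = 2 × 76 × 59 = 8968
c = 76² + 59² = 5776 + 3481 = 9257
Verification: 2295² + 8968² = 5267025 + 80425024 = 85692049 = 9257² ✓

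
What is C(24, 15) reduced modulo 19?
0

Using Lucas' theorem:
Write n=24 and k=15 in base 19:
n in base 19: [1, 5]
k in base 19: [0, 15]
C(24,15) mod 19 = ∏ C(n_i, k_i) mod 19
Digit binomials (mod 19): C(1,0) = 1; C(5,15) = 0 (k_i > n_i)
Product: 1 × 0 = 0 ≡ 0 (mod 19)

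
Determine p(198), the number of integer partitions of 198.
3345365983698

p(n) counts ways to write n as a sum of positive integers (order ignored).
Euler's pentagonal recurrence: p(k) = p(k-1) + p(k-2) - p(k-5) - p(k-7) + p(k-12) + p(k-15) - ... (offsets j(3j∓1)/2, signs ++--, p(0)=1, p(<0)=0).
DP table for k = 0..197: p(0)=1, p(1)=1, p(2)=2, p(3)=3, p(4)=5, p(5)=7, p(6)=11, p(7)=15, p(8)=22, p(9)=30, p(10)=42, p(11)=56, p(12)=77, p(13)=101, p(14)=135, p(15)=176, p(16)=231, p(17)=297, p(18)=385, p(19)=490, p(20)=627, p(21)=792, p(22)=1002, p(23)=1255, p(24)=1575, p(25)=1958, p(26)=2436, p(27)=3010, p(28)=3718, p(29)=4565, p(30)=5604, p(31)=6842, p(32)=8349, p(33)=10143, p(34)=12310, p(35)=14883, p(36)=17977, p(37)=21637, p(38)=26015, p(39)=31185, p(40)=37338, p(41)=44583, p(42)=53174, p(43)=63261, p(44)=75175, p(45)=89134, p(46)=105558, p(47)=124754, p(48)=147273, p(49)=173525, p(50)=204226, p(51)=239943, p(52)=281589, p(53)=329931, p(54)=386155, p(55)=451276, p(56)=526823, p(57)=614154, p(58)=715220, p(59)=831820, p(60)=966467, p(61)=1121505, p(62)=1300156, p(63)=1505499, p(64)=1741630, p(65)=2012558, p(66)=2323520, p(67)=2679689, p(68)=3087735, p(69)=3554345, p(70)=4087968, p(71)=4697205, p(72)=5392783, p(73)=6185689, p(74)=7089500, p(75)=8118264, p(76)=9289091, p(77)=10619863, p(78)=12132164, p(79)=13848650, p(80)=15796476, p(81)=18004327, p(82)=20506255, p(83)=23338469, p(84)=26543660, p(85)=30167357, p(86)=34262962, p(87)=38887673, p(88)=44108109, p(89)=49995925, p(90)=56634173, p(91)=64112359, p(92)=72533807, p(93)=82010177, p(94)=92669720, p(95)=104651419, p(96)=118114304, p(97)=133230930, p(98)=150198136, p(99)=169229875, p(100)=190569292, p(101)=214481126, p(102)=241265379, p(103)=271248950, p(104)=304801365, p(105)=342325709, p(106)=384276336, p(107)=431149389, p(108)=483502844, p(109)=541946240, p(110)=607163746, p(111)=679903203, p(112)=761002156, p(113)=851376628, p(114)=952050665, p(115)=1064144451, p(116)=1188908248, p(117)=1327710076, p(118)=1482074143, p(119)=1653668665, p(120)=1844349560, p(121)=2056148051, p(122)=2291320912, p(123)=2552338241, p(124)=2841940500, p(125)=3163127352, p(126)=3519222692, p(127)=3913864295, p(128)=4351078600, p(129)=4835271870, p(130)=5371315400, p(131)=5964539504, p(132)=6620830889, p(133)=7346629512, p(134)=8149040695, p(135)=9035836076, p(136)=10015581680, p(137)=11097645016, p(138)=12292341831, p(139)=13610949895, p(140)=15065878135, p(141)=16670689208, p(142)=18440293320, p(143)=20390982757, p(144)=22540654445, p(145)=24908858009, p(146)=27517052599, p(147)=30388671978, p(148)=33549419497, p(149)=37027355200, p(150)=40853235313, p(151)=45060624582, p(152)=49686288421, p(153)=54770336324, p(154)=60356673280, p(155)=66493182097, p(156)=73232243759, p(157)=80630964769, p(158)=88751778802, p(159)=97662728555, p(160)=107438159466, p(161)=118159068427, p(162)=129913904637, p(163)=142798995930, p(164)=156919475295, p(165)=172389800255, p(166)=189334822579, p(167)=207890420102, p(168)=228204732751, p(169)=250438925115, p(170)=274768617130, p(171)=301384802048, p(172)=330495499613, p(173)=362326859895, p(174)=397125074750, p(175)=435157697830, p(176)=476715857290, p(177)=522115831195, p(178)=571701605655, p(179)=625846753120, p(180)=684957390936, p(181)=749474411781, p(182)=819876908323, p(183)=896684817527, p(184)=980462880430, p(185)=1071823774337, p(186)=1171432692373, p(187)=1280011042268, p(188)=1398341745571, p(189)=1527273599625, p(190)=1667727404093, p(191)=1820701100652, p(192)=1987276856363, p(193)=2168627105469, p(194)=2366022741845, p(195)=2580840212973, p(196)=2814570987591, p(197)=3068829878530.
Final step: p(198) = p(197) + p(196) - p(193) - p(191) + p(186) + p(183) - p(176) - p(172) + p(163) + p(158) - p(147) - p(141) + p(128) + p(121) - p(106) - p(98) + p(81) + p(72) - p(53) - p(43) + p(22) + p(11)
= 3068829878530 + 2814570987591 - 2168627105469 - 1820701100652 + 1171432692373 + 896684817527 - 476715857290 - 330495499613 + 142798995930 + 88751778802 - 30388671978 - 16670689208 + 4351078600 + 2056148051 - 384276336 - 150198136 + 18004327 + 5392783 - 329931 - 63261 + 1002 + 56
= 3345365983698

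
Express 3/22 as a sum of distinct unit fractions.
1/8 + 1/88

Greedy algorithm:
3/22: ceiling(22/3) = 8, use 1/8
1/88: ceiling(88/1) = 88, use 1/88
Result: 3/22 = 1/8 + 1/88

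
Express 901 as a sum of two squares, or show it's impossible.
1² + 30² (a=1, b=30)

Factorization: 901 = 17 × 53
By Fermat: n is sum of two squares iff every prime p ≡ 3 (mod 4) appears to even power.
All primes ≡ 3 (mod 4) appear to even power.
Search a = 0, 1, 2, … for 901 - a² a perfect square: first hit at a = 1: 901 - 1 = 900 = 30².
901 = 1² + 30² = 1 + 900 ✓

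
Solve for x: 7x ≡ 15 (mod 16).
x ≡ 9 (mod 16)

gcd(7, 16) = 1, which divides 15, so solutions exist.
Find 7^(-1) mod 16 by the extended Euclidean algorithm:
16 = 2 × 7 + 2  ⟹  2 = (1)·16 + (-2)·7
7 = 3 × 2 + 1  ⟹  1 = (-3)·16 + (7)·7
So (7)·7 ≡ 1 (mod 16), i.e. 7^(-1) ≡ 7 (mod 16).
x ≡ 7 × 15 = 105 ≡ 9 (mod 16).
Check: 7 × 9 = 63 ≡ 15 (mod 16).
Unique solution: x ≡ 9 (mod 16)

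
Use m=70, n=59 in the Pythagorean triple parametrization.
(1419, 8260, 8381)

Euclid's formula: a = m² - n², b = 2mn, c = m² + n²
m = 70, n = 59
a = 70² - 59² = 4900 - 3481 = 1419
b = 2 × 70 × 59 = 8260
c = 70² + 59² = 4900 + 3481 = 8381
Verification: 1419² + 8260² = 2013561 + 68227600 = 70241161 = 8381² ✓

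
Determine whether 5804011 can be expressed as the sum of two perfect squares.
Not possible

Factorization: 5804011 = 43^3 × 73
By Fermat: n is sum of two squares iff every prime p ≡ 3 (mod 4) appears to even power.
Prime(s) ≡ 3 (mod 4) with odd exponent: [(43, 3)]
Therefore 5804011 cannot be expressed as a² + b².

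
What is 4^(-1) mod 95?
24

gcd(4, 95) = 1, so the inverse exists.
Extended Euclidean algorithm on (95, 4):
95 = 23 × 4 + 3  ⟹  3 = (1)·95 + (-23)·4
4 = 1 × 3 + 1  ⟹  1 = (-1)·95 + (24)·4
So (24)·4 ≡ 1 (mod 95), i.e. 4^(-1) ≡ 24 (mod 95).
Check: 4 × 24 = 96 ≡ 1 (mod 95)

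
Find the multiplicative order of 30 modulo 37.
18

37 is prime, so ord(30) divides φ(37) = 36.
Divisors of 36: 1, 2, 3, 4, 6, 9, 12, 18, 36.
Repeated squaring: 30^1 ≡ 30, 30^2 ≡ 12, 30^4 ≡ 33, 30^8 ≡ 16, 30^16 ≡ 34, 30^32 ≡ 9 (mod 37).
Test 30^d mod 37 for each divisor d in increasing order:
30^1 ≡ 30
30^2 ≡ 12
30^3 = 30^2·30^1 ≡ 27
30^4 ≡ 33
30^6 = 30^4·30^2 ≡ 26
30^9 = 30^8·30^1 ≡ 36
30^12 = 30^8·30^4 ≡ 10
30^18 = 30^16·30^2 ≡ 1  ← first divisor giving 1
The order is 18.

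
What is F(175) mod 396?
49

Matrix identity: Q^n = [[F_(n+1), F_n], [F_n, F_(n-1)]] with Q = [[1,1],[1,0]].
n = 175 = 10101111₂. Square-and-multiply, entries mod 396:
Q^1 = [[1,1],[1,0]]
Q^2 = (Q^1)² = [[2,1],[1,1]]
Q^5 = (Q^2)²·Q = [[8,5],[5,3]]
Q^10 = (Q^5)² = [[89,55],[55,34]]
Q^21 = (Q^10)²·Q = [[287,254],[254,33]]
Q^43 = (Q^21)²·Q = [[69,365],[365,100]]
Q^87 = (Q^43)²·Q = [[87,178],[178,305]]
Q^175 = (Q^87)²·Q = [[129,49],[49,80]]
F_175 mod 396 = Q^175[0][1] = 49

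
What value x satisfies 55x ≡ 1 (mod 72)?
55

gcd(55, 72) = 1, so the inverse exists.
Extended Euclidean algorithm on (72, 55):
72 = 1 × 55 + 17  ⟹  17 = (1)·72 + (-1)·55
55 = 3 × 17 + 4  ⟹  4 = (-3)·72 + (4)·55
17 = 4 × 4 + 1  ⟹  1 = (13)·72 + (-17)·55
So (-17)·55 ≡ 1 (mod 72), i.e. 55^(-1) ≡ -17 ≡ 55 (mod 72).
Check: 55 × 55 = 3025 ≡ 1 (mod 72)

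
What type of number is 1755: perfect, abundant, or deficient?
deficient

Proper divisors of 1755: sum = 1 + 3 + 5 + 9 + 13 + 15 + 27 + 39 + 45 + 65 + 117 + 135 + 195 + 351 + 585 = 1605
Since 1605 < 1755, 1755 is deficient.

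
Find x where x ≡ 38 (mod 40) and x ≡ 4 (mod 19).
118

Using Chinese Remainder Theorem:
M = 40 × 19 = 760
M1 = 19, M2 = 40
y1 = 19^(-1) mod 40 = 19
y2 = 40^(-1) mod 19 = 10
x = (38×19×19 + 4×40×10) mod 760 = 118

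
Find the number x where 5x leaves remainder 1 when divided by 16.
13

gcd(5, 16) = 1, so the inverse exists.
Extended Euclidean algorithm on (16, 5):
16 = 3 × 5 + 1  ⟹  1 = (1)·16 + (-3)·5
So (-3)·5 ≡ 1 (mod 16), i.e. 5^(-1) ≡ -3 ≡ 13 (mod 16).
Check: 5 × 13 = 65 ≡ 1 (mod 16)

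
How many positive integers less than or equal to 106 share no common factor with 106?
52

106 = 2 × 53
φ(n) = n × ∏(1 - 1/p) for each prime p dividing n
φ(106) = 106 × (1 - 1/2) × (1 - 1/53) = 52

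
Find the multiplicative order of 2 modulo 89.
11

89 is prime, so ord(2) divides φ(89) = 88.
Divisors of 88: 1, 2, 4, 8, 11, 22, 44, 88.
Repeated squaring: 2^1 ≡ 2, 2^2 ≡ 4, 2^4 ≡ 16, 2^8 ≡ 78, 2^16 ≡ 32, 2^32 ≡ 45, 2^64 ≡ 67 (mod 89).
Test 2^d mod 89 for each divisor d in increasing order:
2^1 ≡ 2
2^2 ≡ 4
2^4 ≡ 16
2^8 ≡ 78
2^11 = 2^8·2^2·2^1 ≡ 1  ← first divisor giving 1
The order is 11.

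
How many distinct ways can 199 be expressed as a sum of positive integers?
3646072432125

p(n) counts ways to write n as a sum of positive integers (order ignored).
Euler's pentagonal recurrence: p(k) = p(k-1) + p(k-2) - p(k-5) - p(k-7) + p(k-12) + p(k-15) - ... (offsets j(3j∓1)/2, signs ++--, p(0)=1, p(<0)=0).
DP table for k = 0..198: p(0)=1, p(1)=1, p(2)=2, p(3)=3, p(4)=5, p(5)=7, p(6)=11, p(7)=15, p(8)=22, p(9)=30, p(10)=42, p(11)=56, p(12)=77, p(13)=101, p(14)=135, p(15)=176, p(16)=231, p(17)=297, p(18)=385, p(19)=490, p(20)=627, p(21)=792, p(22)=1002, p(23)=1255, p(24)=1575, p(25)=1958, p(26)=2436, p(27)=3010, p(28)=3718, p(29)=4565, p(30)=5604, p(31)=6842, p(32)=8349, p(33)=10143, p(34)=12310, p(35)=14883, p(36)=17977, p(37)=21637, p(38)=26015, p(39)=31185, p(40)=37338, p(41)=44583, p(42)=53174, p(43)=63261, p(44)=75175, p(45)=89134, p(46)=105558, p(47)=124754, p(48)=147273, p(49)=173525, p(50)=204226, p(51)=239943, p(52)=281589, p(53)=329931, p(54)=386155, p(55)=451276, p(56)=526823, p(57)=614154, p(58)=715220, p(59)=831820, p(60)=966467, p(61)=1121505, p(62)=1300156, p(63)=1505499, p(64)=1741630, p(65)=2012558, p(66)=2323520, p(67)=2679689, p(68)=3087735, p(69)=3554345, p(70)=4087968, p(71)=4697205, p(72)=5392783, p(73)=6185689, p(74)=7089500, p(75)=8118264, p(76)=9289091, p(77)=10619863, p(78)=12132164, p(79)=13848650, p(80)=15796476, p(81)=18004327, p(82)=20506255, p(83)=23338469, p(84)=26543660, p(85)=30167357, p(86)=34262962, p(87)=38887673, p(88)=44108109, p(89)=49995925, p(90)=56634173, p(91)=64112359, p(92)=72533807, p(93)=82010177, p(94)=92669720, p(95)=104651419, p(96)=118114304, p(97)=133230930, p(98)=150198136, p(99)=169229875, p(100)=190569292, p(101)=214481126, p(102)=241265379, p(103)=271248950, p(104)=304801365, p(105)=342325709, p(106)=384276336, p(107)=431149389, p(108)=483502844, p(109)=541946240, p(110)=607163746, p(111)=679903203, p(112)=761002156, p(113)=851376628, p(114)=952050665, p(115)=1064144451, p(116)=1188908248, p(117)=1327710076, p(118)=1482074143, p(119)=1653668665, p(120)=1844349560, p(121)=2056148051, p(122)=2291320912, p(123)=2552338241, p(124)=2841940500, p(125)=3163127352, p(126)=3519222692, p(127)=3913864295, p(128)=4351078600, p(129)=4835271870, p(130)=5371315400, p(131)=5964539504, p(132)=6620830889, p(133)=7346629512, p(134)=8149040695, p(135)=9035836076, p(136)=10015581680, p(137)=11097645016, p(138)=12292341831, p(139)=13610949895, p(140)=15065878135, p(141)=16670689208, p(142)=18440293320, p(143)=20390982757, p(144)=22540654445, p(145)=24908858009, p(146)=27517052599, p(147)=30388671978, p(148)=33549419497, p(149)=37027355200, p(150)=40853235313, p(151)=45060624582, p(152)=49686288421, p(153)=54770336324, p(154)=60356673280, p(155)=66493182097, p(156)=73232243759, p(157)=80630964769, p(158)=88751778802, p(159)=97662728555, p(160)=107438159466, p(161)=118159068427, p(162)=129913904637, p(163)=142798995930, p(164)=156919475295, p(165)=172389800255, p(166)=189334822579, p(167)=207890420102, p(168)=228204732751, p(169)=250438925115, p(170)=274768617130, p(171)=301384802048, p(172)=330495499613, p(173)=362326859895, p(174)=397125074750, p(175)=435157697830, p(176)=476715857290, p(177)=522115831195, p(178)=571701605655, p(179)=625846753120, p(180)=684957390936, p(181)=749474411781, p(182)=819876908323, p(183)=896684817527, p(184)=980462880430, p(185)=1071823774337, p(186)=1171432692373, p(187)=1280011042268, p(188)=1398341745571, p(189)=1527273599625, p(190)=1667727404093, p(191)=1820701100652, p(192)=1987276856363, p(193)=2168627105469, p(194)=2366022741845, p(195)=2580840212973, p(196)=2814570987591, p(197)=3068829878530, p(198)=3345365983698.
Final step: p(199) = p(198) + p(197) - p(194) - p(192) + p(187) + p(184) - p(177) - p(173) + p(164) + p(159) - p(148) - p(142) + p(129) + p(122) - p(107) - p(99) + p(82) + p(73) - p(54) - p(44) + p(23) + p(12)
= 3345365983698 + 3068829878530 - 2366022741845 - 1987276856363 + 1280011042268 + 980462880430 - 522115831195 - 362326859895 + 156919475295 + 97662728555 - 33549419497 - 18440293320 + 4835271870 + 2291320912 - 431149389 - 169229875 + 20506255 + 6185689 - 386155 - 75175 + 1255 + 77
= 3646072432125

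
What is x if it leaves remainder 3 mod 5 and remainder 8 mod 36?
8

Using Chinese Remainder Theorem:
M = 5 × 36 = 180
M1 = 36, M2 = 5
y1 = 36^(-1) mod 5 = 1
y2 = 5^(-1) mod 36 = 29
x = (3×36×1 + 8×5×29) mod 180 = 8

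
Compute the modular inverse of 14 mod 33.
26

gcd(14, 33) = 1, so the inverse exists.
Extended Euclidean algorithm on (33, 14):
33 = 2 × 14 + 5  ⟹  5 = (1)·33 + (-2)·14
14 = 2 × 5 + 4  ⟹  4 = (-2)·33 + (5)·14
5 = 1 × 4 + 1  ⟹  1 = (3)·33 + (-7)·14
So (-7)·14 ≡ 1 (mod 33), i.e. 14^(-1) ≡ -7 ≡ 26 (mod 33).
Check: 14 × 26 = 364 ≡ 1 (mod 33)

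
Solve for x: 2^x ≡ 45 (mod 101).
62

Baby-step giant-step with step n = ⌈√101⌉ = 11.
Baby steps 2^j mod 101 (j:value) for j=0..10: 0:1, 1:2, 2:4, 3:8, 4:16, 5:32, 6:64, 7:27, 8:54, 9:7, 10:14.
Giant-step multiplier: 2^(-11) ≡ 2^(100-11) = 2^89 ≡ 83 (mod 101).
Giant steps γ_i = 45·83^i mod 101: γ_0=45, γ_1=99, γ_2=36, γ_3=59, γ_4=49, γ_5=27 (in table at j=7).
x = i·n + j = 5·11 + 7 = 62.
Check: 2^62 ≡ 45 (mod 101).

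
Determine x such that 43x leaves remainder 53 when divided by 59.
x ≡ 52 (mod 59)

gcd(43, 59) = 1, which divides 53, so solutions exist.
Find 43^(-1) mod 59 by the extended Euclidean algorithm:
59 = 1 × 43 + 16  ⟹  16 = (1)·59 + (-1)·43
43 = 2 × 16 + 11  ⟹  11 = (-2)·59 + (3)·43
16 = 1 × 11 + 5  ⟹  5 = (3)·59 + (-4)·43
11 = 2 × 5 + 1  ⟹  1 = (-8)·59 + (11)·43
So (11)·43 ≡ 1 (mod 59), i.e. 43^(-1) ≡ 11 (mod 59).
x ≡ 11 × 53 = 583 ≡ 52 (mod 59).
Check: 43 × 52 = 2236 ≡ 53 (mod 59).
Unique solution: x ≡ 52 (mod 59)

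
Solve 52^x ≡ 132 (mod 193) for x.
31

Baby-step giant-step with step n = ⌈√193⌉ = 14.
Baby steps 52^j mod 193 (j:value) for j=0..13: 0:1, 1:52, 2:2, 3:104, 4:4, 5:15, 6:8, 7:30, 8:16, 9:60, 10:32, 11:120, 12:64, 13:47.
Giant-step multiplier: 52^(-14) ≡ 52^(192-14) = 52^178 ≡ 95 (mod 193).
Giant steps γ_i = 132·95^i mod 193: γ_0=132, γ_1=188, γ_2=104 (in table at j=3).
x = i·n + j = 2·14 + 3 = 31.
Check: 52^31 ≡ 132 (mod 193).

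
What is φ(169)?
156

169 = 13^2
φ(n) = n × ∏(1 - 1/p) for each prime p dividing n
φ(169) = 169 × (1 - 1/13) = 156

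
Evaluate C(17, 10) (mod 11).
0

Using Lucas' theorem:
Write n=17 and k=10 in base 11:
n in base 11: [1, 6]
k in base 11: [0, 10]
C(17,10) mod 11 = ∏ C(n_i, k_i) mod 11
Digit binomials (mod 11): C(1,0) = 1; C(6,10) = 0 (k_i > n_i)
Product: 1 × 0 = 0 ≡ 0 (mod 11)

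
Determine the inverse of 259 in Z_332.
191

gcd(259, 332) = 1, so the inverse exists.
Extended Euclidean algorithm on (332, 259):
332 = 1 × 259 + 73  ⟹  73 = (1)·332 + (-1)·259
259 = 3 × 73 + 40  ⟹  40 = (-3)·332 + (4)·259
73 = 1 × 40 + 33  ⟹  33 = (4)·332 + (-5)·259
40 = 1 × 33 + 7  ⟹  7 = (-7)·332 + (9)·259
33 = 4 × 7 + 5  ⟹  5 = (32)·332 + (-41)·259
7 = 1 × 5 + 2  ⟹  2 = (-39)·332 + (50)·259
5 = 2 × 2 + 1  ⟹  1 = (110)·332 + (-141)·259
So (-141)·259 ≡ 1 (mod 332), i.e. 259^(-1) ≡ -141 ≡ 191 (mod 332).
Check: 259 × 191 = 49469 ≡ 1 (mod 332)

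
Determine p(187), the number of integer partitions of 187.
1280011042268

p(n) counts ways to write n as a sum of positive integers (order ignored).
Euler's pentagonal recurrence: p(k) = p(k-1) + p(k-2) - p(k-5) - p(k-7) + p(k-12) + p(k-15) - ... (offsets j(3j∓1)/2, signs ++--, p(0)=1, p(<0)=0).
DP table for k = 0..186: p(0)=1, p(1)=1, p(2)=2, p(3)=3, p(4)=5, p(5)=7, p(6)=11, p(7)=15, p(8)=22, p(9)=30, p(10)=42, p(11)=56, p(12)=77, p(13)=101, p(14)=135, p(15)=176, p(16)=231, p(17)=297, p(18)=385, p(19)=490, p(20)=627, p(21)=792, p(22)=1002, p(23)=1255, p(24)=1575, p(25)=1958, p(26)=2436, p(27)=3010, p(28)=3718, p(29)=4565, p(30)=5604, p(31)=6842, p(32)=8349, p(33)=10143, p(34)=12310, p(35)=14883, p(36)=17977, p(37)=21637, p(38)=26015, p(39)=31185, p(40)=37338, p(41)=44583, p(42)=53174, p(43)=63261, p(44)=75175, p(45)=89134, p(46)=105558, p(47)=124754, p(48)=147273, p(49)=173525, p(50)=204226, p(51)=239943, p(52)=281589, p(53)=329931, p(54)=386155, p(55)=451276, p(56)=526823, p(57)=614154, p(58)=715220, p(59)=831820, p(60)=966467, p(61)=1121505, p(62)=1300156, p(63)=1505499, p(64)=1741630, p(65)=2012558, p(66)=2323520, p(67)=2679689, p(68)=3087735, p(69)=3554345, p(70)=4087968, p(71)=4697205, p(72)=5392783, p(73)=6185689, p(74)=7089500, p(75)=8118264, p(76)=9289091, p(77)=10619863, p(78)=12132164, p(79)=13848650, p(80)=15796476, p(81)=18004327, p(82)=20506255, p(83)=23338469, p(84)=26543660, p(85)=30167357, p(86)=34262962, p(87)=38887673, p(88)=44108109, p(89)=49995925, p(90)=56634173, p(91)=64112359, p(92)=72533807, p(93)=82010177, p(94)=92669720, p(95)=104651419, p(96)=118114304, p(97)=133230930, p(98)=150198136, p(99)=169229875, p(100)=190569292, p(101)=214481126, p(102)=241265379, p(103)=271248950, p(104)=304801365, p(105)=342325709, p(106)=384276336, p(107)=431149389, p(108)=483502844, p(109)=541946240, p(110)=607163746, p(111)=679903203, p(112)=761002156, p(113)=851376628, p(114)=952050665, p(115)=1064144451, p(116)=1188908248, p(117)=1327710076, p(118)=1482074143, p(119)=1653668665, p(120)=1844349560, p(121)=2056148051, p(122)=2291320912, p(123)=2552338241, p(124)=2841940500, p(125)=3163127352, p(126)=3519222692, p(127)=3913864295, p(128)=4351078600, p(129)=4835271870, p(130)=5371315400, p(131)=5964539504, p(132)=6620830889, p(133)=7346629512, p(134)=8149040695, p(135)=9035836076, p(136)=10015581680, p(137)=11097645016, p(138)=12292341831, p(139)=13610949895, p(140)=15065878135, p(141)=16670689208, p(142)=18440293320, p(143)=20390982757, p(144)=22540654445, p(145)=24908858009, p(146)=27517052599, p(147)=30388671978, p(148)=33549419497, p(149)=37027355200, p(150)=40853235313, p(151)=45060624582, p(152)=49686288421, p(153)=54770336324, p(154)=60356673280, p(155)=66493182097, p(156)=73232243759, p(157)=80630964769, p(158)=88751778802, p(159)=97662728555, p(160)=107438159466, p(161)=118159068427, p(162)=129913904637, p(163)=142798995930, p(164)=156919475295, p(165)=172389800255, p(166)=189334822579, p(167)=207890420102, p(168)=228204732751, p(169)=250438925115, p(170)=274768617130, p(171)=301384802048, p(172)=330495499613, p(173)=362326859895, p(174)=397125074750, p(175)=435157697830, p(176)=476715857290, p(177)=522115831195, p(178)=571701605655, p(179)=625846753120, p(180)=684957390936, p(181)=749474411781, p(182)=819876908323, p(183)=896684817527, p(184)=980462880430, p(185)=1071823774337, p(186)=1171432692373.
Final step: p(187) = p(186) + p(185) - p(182) - p(180) + p(175) + p(172) - p(165) - p(161) + p(152) + p(147) - p(136) - p(130) + p(117) + p(110) - p(95) - p(87) + p(70) + p(61) - p(42) - p(32) + p(11) + p(0)
= 1171432692373 + 1071823774337 - 819876908323 - 684957390936 + 435157697830 + 330495499613 - 172389800255 - 118159068427 + 49686288421 + 30388671978 - 10015581680 - 5371315400 + 1327710076 + 607163746 - 104651419 - 38887673 + 4087968 + 1121505 - 53174 - 8349 + 56 + 1
= 1280011042268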